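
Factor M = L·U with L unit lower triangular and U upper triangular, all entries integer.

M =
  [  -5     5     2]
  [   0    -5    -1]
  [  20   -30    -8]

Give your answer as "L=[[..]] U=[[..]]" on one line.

  R1 -= 0·R0 → [0,-5,-1]
  R2 -= -4·R0 → [0,-10,0]
  R2 -= 2·R1 → [0,0,2]

L=[[1,0,0],[0,1,0],[-4,2,1]] U=[[-5,5,2],[0,-5,-1],[0,0,2]]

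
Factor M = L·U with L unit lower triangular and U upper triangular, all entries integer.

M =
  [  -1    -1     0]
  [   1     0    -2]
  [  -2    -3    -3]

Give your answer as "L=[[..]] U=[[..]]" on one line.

  row1 -= -1·row0 → [0,-1,-2]
  row2 -= 2·row0 → [0,-1,-3]
  row2 -= 1·row1 → [0,0,-1]

L=[[1,0,0],[-1,1,0],[2,1,1]] U=[[-1,-1,0],[0,-1,-2],[0,0,-1]]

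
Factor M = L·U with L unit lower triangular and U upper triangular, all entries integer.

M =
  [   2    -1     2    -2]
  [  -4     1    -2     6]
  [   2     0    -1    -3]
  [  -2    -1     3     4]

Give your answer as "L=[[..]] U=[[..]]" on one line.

  R1 -= -2·R0 → [0,-1,2,2]
  R2 -= 1·R0 → [0,1,-3,-1]
  R3 -= -1·R0 → [0,-2,5,2]
  R2 -= -1·R1 → [0,0,-1,1]
  R3 -= 2·R1 → [0,0,1,-2]
  R3 -= -1·R2 → [0,0,0,-1]

L=[[1,0,0,0],[-2,1,0,0],[1,-1,1,0],[-1,2,-1,1]] U=[[2,-1,2,-2],[0,-1,2,2],[0,0,-1,1],[0,0,0,-1]]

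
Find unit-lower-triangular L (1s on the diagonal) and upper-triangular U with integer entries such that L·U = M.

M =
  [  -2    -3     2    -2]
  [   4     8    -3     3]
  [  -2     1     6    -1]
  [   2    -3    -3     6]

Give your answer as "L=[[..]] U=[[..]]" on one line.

  row1 -= -2·row0 → [0,2,1,-1]
  row2 -= 1·row0 → [0,4,4,1]
  row3 -= -1·row0 → [0,-6,-1,4]
  row2 -= 2·row1 → [0,0,2,3]
  row3 -= -3·row1 → [0,0,2,1]
  row3 -= 1·row2 → [0,0,0,-2]

L=[[1,0,0,0],[-2,1,0,0],[1,2,1,0],[-1,-3,1,1]] U=[[-2,-3,2,-2],[0,2,1,-1],[0,0,2,3],[0,0,0,-2]]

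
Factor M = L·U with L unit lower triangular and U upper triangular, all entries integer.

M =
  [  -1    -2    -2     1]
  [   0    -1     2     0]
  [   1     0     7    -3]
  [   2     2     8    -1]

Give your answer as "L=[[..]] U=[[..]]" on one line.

L=[[1,0,0,0],[0,1,0,0],[-1,2,1,0],[-2,2,0,1]] U=[[-1,-2,-2,1],[0,-1,2,0],[0,0,1,-2],[0,0,0,1]]

  R1 -= 0·R0 → [0,-1,2,0]
  R2 -= -1·R0 → [0,-2,5,-2]
  R3 -= -2·R0 → [0,-2,4,1]
  R2 -= 2·R1 → [0,0,1,-2]
  R3 -= 2·R1 → [0,0,0,1]
  R3 -= 0·R2 → [0,0,0,1]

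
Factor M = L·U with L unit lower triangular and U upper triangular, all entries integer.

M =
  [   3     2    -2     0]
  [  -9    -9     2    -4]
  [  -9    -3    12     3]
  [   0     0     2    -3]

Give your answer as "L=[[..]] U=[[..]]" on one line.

  R1 -= -3·R0 → [0,-3,-4,-4]
  R2 -= -3·R0 → [0,3,6,3]
  R3 -= 0·R0 → [0,0,2,-3]
  R2 -= -1·R1 → [0,0,2,-1]
  R3 -= 0·R1 → [0,0,2,-3]
  R3 -= 1·R2 → [0,0,0,-2]

L=[[1,0,0,0],[-3,1,0,0],[-3,-1,1,0],[0,0,1,1]] U=[[3,2,-2,0],[0,-3,-4,-4],[0,0,2,-1],[0,0,0,-2]]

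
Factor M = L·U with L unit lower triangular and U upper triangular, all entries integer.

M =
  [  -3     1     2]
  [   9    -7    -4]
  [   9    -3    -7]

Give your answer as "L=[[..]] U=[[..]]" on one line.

L=[[1,0,0],[-3,1,0],[-3,0,1]] U=[[-3,1,2],[0,-4,2],[0,0,-1]]

  row1 -= -3·row0 → [0,-4,2]
  row2 -= -3·row0 → [0,0,-1]
  row2 -= 0·row1 → [0,0,-1]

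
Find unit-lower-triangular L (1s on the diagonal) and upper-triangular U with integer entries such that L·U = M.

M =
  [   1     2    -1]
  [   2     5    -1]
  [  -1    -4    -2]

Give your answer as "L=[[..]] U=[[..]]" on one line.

  r1 -= 2·r0 → [0,1,1]
  r2 -= -1·r0 → [0,-2,-3]
  r2 -= -2·r1 → [0,0,-1]

L=[[1,0,0],[2,1,0],[-1,-2,1]] U=[[1,2,-1],[0,1,1],[0,0,-1]]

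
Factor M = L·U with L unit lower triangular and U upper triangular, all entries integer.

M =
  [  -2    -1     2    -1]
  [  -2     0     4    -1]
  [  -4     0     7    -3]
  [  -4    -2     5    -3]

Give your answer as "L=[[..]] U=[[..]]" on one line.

L=[[1,0,0,0],[1,1,0,0],[2,2,1,0],[2,0,-1,1]] U=[[-2,-1,2,-1],[0,1,2,0],[0,0,-1,-1],[0,0,0,-2]]

  r1 -= 1·r0 → [0,1,2,0]
  r2 -= 2·r0 → [0,2,3,-1]
  r3 -= 2·r0 → [0,0,1,-1]
  r2 -= 2·r1 → [0,0,-1,-1]
  r3 -= 0·r1 → [0,0,1,-1]
  r3 -= -1·r2 → [0,0,0,-2]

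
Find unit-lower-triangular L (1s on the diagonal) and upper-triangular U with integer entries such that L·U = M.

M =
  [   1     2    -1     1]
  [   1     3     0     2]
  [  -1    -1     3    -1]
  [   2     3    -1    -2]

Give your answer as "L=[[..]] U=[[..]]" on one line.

L=[[1,0,0,0],[1,1,0,0],[-1,1,1,0],[2,-1,2,1]] U=[[1,2,-1,1],[0,1,1,1],[0,0,1,-1],[0,0,0,-1]]

  r1 -= 1·r0 → [0,1,1,1]
  r2 -= -1·r0 → [0,1,2,0]
  r3 -= 2·r0 → [0,-1,1,-4]
  r2 -= 1·r1 → [0,0,1,-1]
  r3 -= -1·r1 → [0,0,2,-3]
  r3 -= 2·r2 → [0,0,0,-1]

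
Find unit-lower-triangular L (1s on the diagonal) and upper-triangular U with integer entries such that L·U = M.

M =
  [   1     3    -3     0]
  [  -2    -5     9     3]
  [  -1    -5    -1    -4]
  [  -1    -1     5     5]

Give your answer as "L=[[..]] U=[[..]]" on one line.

  row1 -= -2·row0 → [0,1,3,3]
  row2 -= -1·row0 → [0,-2,-4,-4]
  row3 -= -1·row0 → [0,2,2,5]
  row2 -= -2·row1 → [0,0,2,2]
  row3 -= 2·row1 → [0,0,-4,-1]
  row3 -= -2·row2 → [0,0,0,3]

L=[[1,0,0,0],[-2,1,0,0],[-1,-2,1,0],[-1,2,-2,1]] U=[[1,3,-3,0],[0,1,3,3],[0,0,2,2],[0,0,0,3]]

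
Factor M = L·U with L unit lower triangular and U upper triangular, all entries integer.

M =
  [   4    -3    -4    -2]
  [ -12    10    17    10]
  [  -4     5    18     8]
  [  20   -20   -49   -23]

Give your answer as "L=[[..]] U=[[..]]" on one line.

L=[[1,0,0,0],[-3,1,0,0],[-1,2,1,0],[5,-5,-1,1]] U=[[4,-3,-4,-2],[0,1,5,4],[0,0,4,-2],[0,0,0,5]]

  row1 -= -3·row0 → [0,1,5,4]
  row2 -= -1·row0 → [0,2,14,6]
  row3 -= 5·row0 → [0,-5,-29,-13]
  row2 -= 2·row1 → [0,0,4,-2]
  row3 -= -5·row1 → [0,0,-4,7]
  row3 -= -1·row2 → [0,0,0,5]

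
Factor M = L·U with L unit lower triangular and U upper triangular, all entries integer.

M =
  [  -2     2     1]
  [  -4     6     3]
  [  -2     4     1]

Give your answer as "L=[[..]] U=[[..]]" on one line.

L=[[1,0,0],[2,1,0],[1,1,1]] U=[[-2,2,1],[0,2,1],[0,0,-1]]

  R1 -= 2·R0 → [0,2,1]
  R2 -= 1·R0 → [0,2,0]
  R2 -= 1·R1 → [0,0,-1]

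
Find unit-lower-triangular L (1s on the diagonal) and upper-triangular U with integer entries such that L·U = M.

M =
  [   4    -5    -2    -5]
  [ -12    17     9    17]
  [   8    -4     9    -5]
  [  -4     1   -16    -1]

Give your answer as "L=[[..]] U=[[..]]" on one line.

  row1 -= -3·row0 → [0,2,3,2]
  row2 -= 2·row0 → [0,6,13,5]
  row3 -= -1·row0 → [0,-4,-18,-6]
  row2 -= 3·row1 → [0,0,4,-1]
  row3 -= -2·row1 → [0,0,-12,-2]
  row3 -= -3·row2 → [0,0,0,-5]

L=[[1,0,0,0],[-3,1,0,0],[2,3,1,0],[-1,-2,-3,1]] U=[[4,-5,-2,-5],[0,2,3,2],[0,0,4,-1],[0,0,0,-5]]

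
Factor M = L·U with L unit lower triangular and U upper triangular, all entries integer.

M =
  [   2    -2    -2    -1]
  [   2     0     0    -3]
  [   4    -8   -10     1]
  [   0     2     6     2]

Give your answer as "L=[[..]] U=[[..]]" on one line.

L=[[1,0,0,0],[1,1,0,0],[2,-2,1,0],[0,1,-2,1]] U=[[2,-2,-2,-1],[0,2,2,-2],[0,0,-2,-1],[0,0,0,2]]

  row1 -= 1·row0 → [0,2,2,-2]
  row2 -= 2·row0 → [0,-4,-6,3]
  row3 -= 0·row0 → [0,2,6,2]
  row2 -= -2·row1 → [0,0,-2,-1]
  row3 -= 1·row1 → [0,0,4,4]
  row3 -= -2·row2 → [0,0,0,2]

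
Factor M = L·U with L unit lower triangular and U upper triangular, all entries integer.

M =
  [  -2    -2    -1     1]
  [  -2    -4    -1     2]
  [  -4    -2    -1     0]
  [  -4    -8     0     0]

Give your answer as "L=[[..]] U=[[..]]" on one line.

  r1 -= 1·r0 → [0,-2,0,1]
  r2 -= 2·r0 → [0,2,1,-2]
  r3 -= 2·r0 → [0,-4,2,-2]
  r2 -= -1·r1 → [0,0,1,-1]
  r3 -= 2·r1 → [0,0,2,-4]
  r3 -= 2·r2 → [0,0,0,-2]

L=[[1,0,0,0],[1,1,0,0],[2,-1,1,0],[2,2,2,1]] U=[[-2,-2,-1,1],[0,-2,0,1],[0,0,1,-1],[0,0,0,-2]]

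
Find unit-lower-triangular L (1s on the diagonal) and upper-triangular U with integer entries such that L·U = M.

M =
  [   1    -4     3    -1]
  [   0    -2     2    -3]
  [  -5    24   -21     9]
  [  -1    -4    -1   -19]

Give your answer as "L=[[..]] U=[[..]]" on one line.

  R1 -= 0·R0 → [0,-2,2,-3]
  R2 -= -5·R0 → [0,4,-6,4]
  R3 -= -1·R0 → [0,-8,2,-20]
  R2 -= -2·R1 → [0,0,-2,-2]
  R3 -= 4·R1 → [0,0,-6,-8]
  R3 -= 3·R2 → [0,0,0,-2]

L=[[1,0,0,0],[0,1,0,0],[-5,-2,1,0],[-1,4,3,1]] U=[[1,-4,3,-1],[0,-2,2,-3],[0,0,-2,-2],[0,0,0,-2]]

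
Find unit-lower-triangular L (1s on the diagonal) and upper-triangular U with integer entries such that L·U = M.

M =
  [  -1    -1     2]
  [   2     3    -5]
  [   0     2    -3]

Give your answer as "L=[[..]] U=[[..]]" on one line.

L=[[1,0,0],[-2,1,0],[0,2,1]] U=[[-1,-1,2],[0,1,-1],[0,0,-1]]

  r1 -= -2·r0 → [0,1,-1]
  r2 -= 0·r0 → [0,2,-3]
  r2 -= 2·r1 → [0,0,-1]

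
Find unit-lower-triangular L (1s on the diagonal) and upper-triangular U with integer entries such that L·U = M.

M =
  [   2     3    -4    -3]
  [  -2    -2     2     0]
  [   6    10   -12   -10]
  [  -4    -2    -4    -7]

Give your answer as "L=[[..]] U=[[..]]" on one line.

L=[[1,0,0,0],[-1,1,0,0],[3,1,1,0],[-2,4,-2,1]] U=[[2,3,-4,-3],[0,1,-2,-3],[0,0,2,2],[0,0,0,3]]

  r1 -= -1·r0 → [0,1,-2,-3]
  r2 -= 3·r0 → [0,1,0,-1]
  r3 -= -2·r0 → [0,4,-12,-13]
  r2 -= 1·r1 → [0,0,2,2]
  r3 -= 4·r1 → [0,0,-4,-1]
  r3 -= -2·r2 → [0,0,0,3]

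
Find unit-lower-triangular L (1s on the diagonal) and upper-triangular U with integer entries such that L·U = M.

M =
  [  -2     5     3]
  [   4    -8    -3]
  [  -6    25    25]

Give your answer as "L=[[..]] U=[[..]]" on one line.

L=[[1,0,0],[-2,1,0],[3,5,1]] U=[[-2,5,3],[0,2,3],[0,0,1]]

  R1 -= -2·R0 → [0,2,3]
  R2 -= 3·R0 → [0,10,16]
  R2 -= 5·R1 → [0,0,1]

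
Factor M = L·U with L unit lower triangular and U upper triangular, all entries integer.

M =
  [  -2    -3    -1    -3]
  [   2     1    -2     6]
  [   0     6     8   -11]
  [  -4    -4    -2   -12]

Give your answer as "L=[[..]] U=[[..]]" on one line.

L=[[1,0,0,0],[-1,1,0,0],[0,-3,1,0],[2,-1,3,1]] U=[[-2,-3,-1,-3],[0,-2,-3,3],[0,0,-1,-2],[0,0,0,3]]

  r1 -= -1·r0 → [0,-2,-3,3]
  r2 -= 0·r0 → [0,6,8,-11]
  r3 -= 2·r0 → [0,2,0,-6]
  r2 -= -3·r1 → [0,0,-1,-2]
  r3 -= -1·r1 → [0,0,-3,-3]
  r3 -= 3·r2 → [0,0,0,3]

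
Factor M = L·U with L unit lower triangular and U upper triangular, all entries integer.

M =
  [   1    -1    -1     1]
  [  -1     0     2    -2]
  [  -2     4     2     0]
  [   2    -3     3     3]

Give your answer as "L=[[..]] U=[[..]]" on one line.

L=[[1,0,0,0],[-1,1,0,0],[-2,-2,1,0],[2,1,2,1]] U=[[1,-1,-1,1],[0,-1,1,-1],[0,0,2,0],[0,0,0,2]]

  R1 -= -1·R0 → [0,-1,1,-1]
  R2 -= -2·R0 → [0,2,0,2]
  R3 -= 2·R0 → [0,-1,5,1]
  R2 -= -2·R1 → [0,0,2,0]
  R3 -= 1·R1 → [0,0,4,2]
  R3 -= 2·R2 → [0,0,0,2]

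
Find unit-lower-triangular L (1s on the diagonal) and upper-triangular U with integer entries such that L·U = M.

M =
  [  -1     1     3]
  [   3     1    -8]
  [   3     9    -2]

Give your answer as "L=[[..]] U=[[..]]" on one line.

  row1 -= -3·row0 → [0,4,1]
  row2 -= -3·row0 → [0,12,7]
  row2 -= 3·row1 → [0,0,4]

L=[[1,0,0],[-3,1,0],[-3,3,1]] U=[[-1,1,3],[0,4,1],[0,0,4]]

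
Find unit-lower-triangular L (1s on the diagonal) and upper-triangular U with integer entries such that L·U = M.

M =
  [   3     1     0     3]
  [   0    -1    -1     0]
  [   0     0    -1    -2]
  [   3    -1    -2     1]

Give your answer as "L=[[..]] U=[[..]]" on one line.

  row1 -= 0·row0 → [0,-1,-1,0]
  row2 -= 0·row0 → [0,0,-1,-2]
  row3 -= 1·row0 → [0,-2,-2,-2]
  row2 -= 0·row1 → [0,0,-1,-2]
  row3 -= 2·row1 → [0,0,0,-2]
  row3 -= 0·row2 → [0,0,0,-2]

L=[[1,0,0,0],[0,1,0,0],[0,0,1,0],[1,2,0,1]] U=[[3,1,0,3],[0,-1,-1,0],[0,0,-1,-2],[0,0,0,-2]]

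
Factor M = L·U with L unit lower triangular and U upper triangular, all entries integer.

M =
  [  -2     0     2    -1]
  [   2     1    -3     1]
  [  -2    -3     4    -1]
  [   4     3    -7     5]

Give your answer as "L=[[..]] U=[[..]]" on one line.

L=[[1,0,0,0],[-1,1,0,0],[1,-3,1,0],[-2,3,0,1]] U=[[-2,0,2,-1],[0,1,-1,0],[0,0,-1,0],[0,0,0,3]]

  R1 -= -1·R0 → [0,1,-1,0]
  R2 -= 1·R0 → [0,-3,2,0]
  R3 -= -2·R0 → [0,3,-3,3]
  R2 -= -3·R1 → [0,0,-1,0]
  R3 -= 3·R1 → [0,0,0,3]
  R3 -= 0·R2 → [0,0,0,3]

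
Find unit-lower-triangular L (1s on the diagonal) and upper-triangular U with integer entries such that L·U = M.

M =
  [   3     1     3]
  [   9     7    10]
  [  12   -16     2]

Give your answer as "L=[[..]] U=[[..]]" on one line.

L=[[1,0,0],[3,1,0],[4,-5,1]] U=[[3,1,3],[0,4,1],[0,0,-5]]

  R1 -= 3·R0 → [0,4,1]
  R2 -= 4·R0 → [0,-20,-10]
  R2 -= -5·R1 → [0,0,-5]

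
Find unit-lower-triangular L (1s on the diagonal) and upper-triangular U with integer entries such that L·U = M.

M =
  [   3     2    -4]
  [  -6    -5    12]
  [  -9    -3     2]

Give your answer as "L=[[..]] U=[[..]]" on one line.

L=[[1,0,0],[-2,1,0],[-3,-3,1]] U=[[3,2,-4],[0,-1,4],[0,0,2]]

  R1 -= -2·R0 → [0,-1,4]
  R2 -= -3·R0 → [0,3,-10]
  R2 -= -3·R1 → [0,0,2]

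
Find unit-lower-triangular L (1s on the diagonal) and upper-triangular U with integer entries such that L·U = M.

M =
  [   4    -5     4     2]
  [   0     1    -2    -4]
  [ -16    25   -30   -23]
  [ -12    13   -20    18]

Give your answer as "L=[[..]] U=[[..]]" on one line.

L=[[1,0,0,0],[0,1,0,0],[-4,5,1,0],[-3,-2,3,1]] U=[[4,-5,4,2],[0,1,-2,-4],[0,0,-4,5],[0,0,0,1]]

  R1 -= 0·R0 → [0,1,-2,-4]
  R2 -= -4·R0 → [0,5,-14,-15]
  R3 -= -3·R0 → [0,-2,-8,24]
  R2 -= 5·R1 → [0,0,-4,5]
  R3 -= -2·R1 → [0,0,-12,16]
  R3 -= 3·R2 → [0,0,0,1]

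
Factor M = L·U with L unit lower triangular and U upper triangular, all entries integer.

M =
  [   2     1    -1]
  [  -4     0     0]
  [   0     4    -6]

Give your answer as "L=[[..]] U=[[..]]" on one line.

L=[[1,0,0],[-2,1,0],[0,2,1]] U=[[2,1,-1],[0,2,-2],[0,0,-2]]

  r1 -= -2·r0 → [0,2,-2]
  r2 -= 0·r0 → [0,4,-6]
  r2 -= 2·r1 → [0,0,-2]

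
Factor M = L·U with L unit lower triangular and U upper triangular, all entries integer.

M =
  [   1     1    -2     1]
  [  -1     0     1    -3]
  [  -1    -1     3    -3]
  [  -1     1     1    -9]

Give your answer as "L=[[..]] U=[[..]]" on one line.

  row1 -= -1·row0 → [0,1,-1,-2]
  row2 -= -1·row0 → [0,0,1,-2]
  row3 -= -1·row0 → [0,2,-1,-8]
  row2 -= 0·row1 → [0,0,1,-2]
  row3 -= 2·row1 → [0,0,1,-4]
  row3 -= 1·row2 → [0,0,0,-2]

L=[[1,0,0,0],[-1,1,0,0],[-1,0,1,0],[-1,2,1,1]] U=[[1,1,-2,1],[0,1,-1,-2],[0,0,1,-2],[0,0,0,-2]]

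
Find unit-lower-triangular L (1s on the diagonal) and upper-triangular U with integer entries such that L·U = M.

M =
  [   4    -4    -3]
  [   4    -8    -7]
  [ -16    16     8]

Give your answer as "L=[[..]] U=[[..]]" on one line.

  R1 -= 1·R0 → [0,-4,-4]
  R2 -= -4·R0 → [0,0,-4]
  R2 -= 0·R1 → [0,0,-4]

L=[[1,0,0],[1,1,0],[-4,0,1]] U=[[4,-4,-3],[0,-4,-4],[0,0,-4]]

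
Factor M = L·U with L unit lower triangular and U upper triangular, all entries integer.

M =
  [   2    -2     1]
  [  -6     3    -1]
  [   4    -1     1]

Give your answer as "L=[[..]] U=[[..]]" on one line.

L=[[1,0,0],[-3,1,0],[2,-1,1]] U=[[2,-2,1],[0,-3,2],[0,0,1]]

  row1 -= -3·row0 → [0,-3,2]
  row2 -= 2·row0 → [0,3,-1]
  row2 -= -1·row1 → [0,0,1]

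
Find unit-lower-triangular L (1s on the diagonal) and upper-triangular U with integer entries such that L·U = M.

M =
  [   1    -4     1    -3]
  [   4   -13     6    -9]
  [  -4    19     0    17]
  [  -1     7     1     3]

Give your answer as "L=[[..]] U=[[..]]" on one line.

  r1 -= 4·r0 → [0,3,2,3]
  r2 -= -4·r0 → [0,3,4,5]
  r3 -= -1·r0 → [0,3,2,0]
  r2 -= 1·r1 → [0,0,2,2]
  r3 -= 1·r1 → [0,0,0,-3]
  r3 -= 0·r2 → [0,0,0,-3]

L=[[1,0,0,0],[4,1,0,0],[-4,1,1,0],[-1,1,0,1]] U=[[1,-4,1,-3],[0,3,2,3],[0,0,2,2],[0,0,0,-3]]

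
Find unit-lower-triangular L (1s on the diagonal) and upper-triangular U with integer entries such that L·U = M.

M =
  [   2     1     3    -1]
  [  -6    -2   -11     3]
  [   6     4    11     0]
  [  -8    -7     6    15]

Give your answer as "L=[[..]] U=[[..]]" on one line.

  row1 -= -3·row0 → [0,1,-2,0]
  row2 -= 3·row0 → [0,1,2,3]
  row3 -= -4·row0 → [0,-3,18,11]
  row2 -= 1·row1 → [0,0,4,3]
  row3 -= -3·row1 → [0,0,12,11]
  row3 -= 3·row2 → [0,0,0,2]

L=[[1,0,0,0],[-3,1,0,0],[3,1,1,0],[-4,-3,3,1]] U=[[2,1,3,-1],[0,1,-2,0],[0,0,4,3],[0,0,0,2]]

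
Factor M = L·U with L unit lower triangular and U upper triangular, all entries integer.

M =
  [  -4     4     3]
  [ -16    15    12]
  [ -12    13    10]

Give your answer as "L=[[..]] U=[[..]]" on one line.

L=[[1,0,0],[4,1,0],[3,-1,1]] U=[[-4,4,3],[0,-1,0],[0,0,1]]

  row1 -= 4·row0 → [0,-1,0]
  row2 -= 3·row0 → [0,1,1]
  row2 -= -1·row1 → [0,0,1]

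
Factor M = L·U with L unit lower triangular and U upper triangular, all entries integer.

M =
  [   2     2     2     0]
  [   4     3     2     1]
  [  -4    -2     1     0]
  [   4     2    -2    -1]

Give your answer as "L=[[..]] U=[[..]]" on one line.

L=[[1,0,0,0],[2,1,0,0],[-2,-2,1,0],[2,2,-2,1]] U=[[2,2,2,0],[0,-1,-2,1],[0,0,1,2],[0,0,0,1]]

  R1 -= 2·R0 → [0,-1,-2,1]
  R2 -= -2·R0 → [0,2,5,0]
  R3 -= 2·R0 → [0,-2,-6,-1]
  R2 -= -2·R1 → [0,0,1,2]
  R3 -= 2·R1 → [0,0,-2,-3]
  R3 -= -2·R2 → [0,0,0,1]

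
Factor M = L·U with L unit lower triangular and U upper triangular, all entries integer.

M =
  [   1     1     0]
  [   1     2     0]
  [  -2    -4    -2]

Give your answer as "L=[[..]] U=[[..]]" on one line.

  R1 -= 1·R0 → [0,1,0]
  R2 -= -2·R0 → [0,-2,-2]
  R2 -= -2·R1 → [0,0,-2]

L=[[1,0,0],[1,1,0],[-2,-2,1]] U=[[1,1,0],[0,1,0],[0,0,-2]]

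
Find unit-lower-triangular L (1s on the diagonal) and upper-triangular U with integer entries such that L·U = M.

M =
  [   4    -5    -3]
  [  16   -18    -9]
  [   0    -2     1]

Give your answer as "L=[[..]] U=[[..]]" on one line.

  r1 -= 4·r0 → [0,2,3]
  r2 -= 0·r0 → [0,-2,1]
  r2 -= -1·r1 → [0,0,4]

L=[[1,0,0],[4,1,0],[0,-1,1]] U=[[4,-5,-3],[0,2,3],[0,0,4]]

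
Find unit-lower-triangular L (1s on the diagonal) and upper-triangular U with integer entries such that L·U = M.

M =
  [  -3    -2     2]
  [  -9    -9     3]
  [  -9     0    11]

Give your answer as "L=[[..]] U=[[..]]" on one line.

L=[[1,0,0],[3,1,0],[3,-2,1]] U=[[-3,-2,2],[0,-3,-3],[0,0,-1]]

  row1 -= 3·row0 → [0,-3,-3]
  row2 -= 3·row0 → [0,6,5]
  row2 -= -2·row1 → [0,0,-1]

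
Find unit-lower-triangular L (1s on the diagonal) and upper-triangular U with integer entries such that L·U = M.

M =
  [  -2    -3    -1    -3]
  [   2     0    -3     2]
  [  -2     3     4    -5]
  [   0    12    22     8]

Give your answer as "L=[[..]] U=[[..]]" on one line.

L=[[1,0,0,0],[-1,1,0,0],[1,-2,1,0],[0,-4,-2,1]] U=[[-2,-3,-1,-3],[0,-3,-4,-1],[0,0,-3,-4],[0,0,0,-4]]

  row1 -= -1·row0 → [0,-3,-4,-1]
  row2 -= 1·row0 → [0,6,5,-2]
  row3 -= 0·row0 → [0,12,22,8]
  row2 -= -2·row1 → [0,0,-3,-4]
  row3 -= -4·row1 → [0,0,6,4]
  row3 -= -2·row2 → [0,0,0,-4]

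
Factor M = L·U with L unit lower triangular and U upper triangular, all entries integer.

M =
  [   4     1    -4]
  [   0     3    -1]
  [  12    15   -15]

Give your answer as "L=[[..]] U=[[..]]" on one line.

  R1 -= 0·R0 → [0,3,-1]
  R2 -= 3·R0 → [0,12,-3]
  R2 -= 4·R1 → [0,0,1]

L=[[1,0,0],[0,1,0],[3,4,1]] U=[[4,1,-4],[0,3,-1],[0,0,1]]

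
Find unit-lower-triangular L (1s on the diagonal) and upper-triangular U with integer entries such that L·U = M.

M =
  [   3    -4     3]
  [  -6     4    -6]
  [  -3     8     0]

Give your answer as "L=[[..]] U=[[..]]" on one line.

  row1 -= -2·row0 → [0,-4,0]
  row2 -= -1·row0 → [0,4,3]
  row2 -= -1·row1 → [0,0,3]

L=[[1,0,0],[-2,1,0],[-1,-1,1]] U=[[3,-4,3],[0,-4,0],[0,0,3]]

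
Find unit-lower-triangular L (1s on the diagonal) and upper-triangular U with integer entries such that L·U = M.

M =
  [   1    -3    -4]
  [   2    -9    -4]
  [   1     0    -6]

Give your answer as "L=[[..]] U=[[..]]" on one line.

L=[[1,0,0],[2,1,0],[1,-1,1]] U=[[1,-3,-4],[0,-3,4],[0,0,2]]

  row1 -= 2·row0 → [0,-3,4]
  row2 -= 1·row0 → [0,3,-2]
  row2 -= -1·row1 → [0,0,2]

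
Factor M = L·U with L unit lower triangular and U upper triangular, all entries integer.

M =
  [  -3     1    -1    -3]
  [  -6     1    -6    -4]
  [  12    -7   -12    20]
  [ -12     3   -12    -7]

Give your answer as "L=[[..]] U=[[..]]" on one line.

  r1 -= 2·r0 → [0,-1,-4,2]
  r2 -= -4·r0 → [0,-3,-16,8]
  r3 -= 4·r0 → [0,-1,-8,5]
  r2 -= 3·r1 → [0,0,-4,2]
  r3 -= 1·r1 → [0,0,-4,3]
  r3 -= 1·r2 → [0,0,0,1]

L=[[1,0,0,0],[2,1,0,0],[-4,3,1,0],[4,1,1,1]] U=[[-3,1,-1,-3],[0,-1,-4,2],[0,0,-4,2],[0,0,0,1]]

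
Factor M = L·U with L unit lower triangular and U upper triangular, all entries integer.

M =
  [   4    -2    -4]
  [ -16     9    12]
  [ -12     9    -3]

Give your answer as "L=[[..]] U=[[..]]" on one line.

L=[[1,0,0],[-4,1,0],[-3,3,1]] U=[[4,-2,-4],[0,1,-4],[0,0,-3]]

  row1 -= -4·row0 → [0,1,-4]
  row2 -= -3·row0 → [0,3,-15]
  row2 -= 3·row1 → [0,0,-3]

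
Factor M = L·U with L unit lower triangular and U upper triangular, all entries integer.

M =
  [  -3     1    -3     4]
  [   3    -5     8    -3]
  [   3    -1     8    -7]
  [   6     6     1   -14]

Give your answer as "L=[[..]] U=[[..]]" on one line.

  r1 -= -1·r0 → [0,-4,5,1]
  r2 -= -1·r0 → [0,0,5,-3]
  r3 -= -2·r0 → [0,8,-5,-6]
  r2 -= 0·r1 → [0,0,5,-3]
  r3 -= -2·r1 → [0,0,5,-4]
  r3 -= 1·r2 → [0,0,0,-1]

L=[[1,0,0,0],[-1,1,0,0],[-1,0,1,0],[-2,-2,1,1]] U=[[-3,1,-3,4],[0,-4,5,1],[0,0,5,-3],[0,0,0,-1]]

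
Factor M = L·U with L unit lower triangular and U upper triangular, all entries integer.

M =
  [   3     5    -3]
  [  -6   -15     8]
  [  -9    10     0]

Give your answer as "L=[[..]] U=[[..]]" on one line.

  R1 -= -2·R0 → [0,-5,2]
  R2 -= -3·R0 → [0,25,-9]
  R2 -= -5·R1 → [0,0,1]

L=[[1,0,0],[-2,1,0],[-3,-5,1]] U=[[3,5,-3],[0,-5,2],[0,0,1]]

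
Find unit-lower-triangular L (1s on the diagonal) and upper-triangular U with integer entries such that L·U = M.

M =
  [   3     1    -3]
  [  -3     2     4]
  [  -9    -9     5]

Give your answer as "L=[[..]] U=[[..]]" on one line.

  row1 -= -1·row0 → [0,3,1]
  row2 -= -3·row0 → [0,-6,-4]
  row2 -= -2·row1 → [0,0,-2]

L=[[1,0,0],[-1,1,0],[-3,-2,1]] U=[[3,1,-3],[0,3,1],[0,0,-2]]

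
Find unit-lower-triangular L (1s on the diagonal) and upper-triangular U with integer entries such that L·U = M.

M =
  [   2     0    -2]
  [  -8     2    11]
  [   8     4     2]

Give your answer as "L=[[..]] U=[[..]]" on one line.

L=[[1,0,0],[-4,1,0],[4,2,1]] U=[[2,0,-2],[0,2,3],[0,0,4]]

  r1 -= -4·r0 → [0,2,3]
  r2 -= 4·r0 → [0,4,10]
  r2 -= 2·r1 → [0,0,4]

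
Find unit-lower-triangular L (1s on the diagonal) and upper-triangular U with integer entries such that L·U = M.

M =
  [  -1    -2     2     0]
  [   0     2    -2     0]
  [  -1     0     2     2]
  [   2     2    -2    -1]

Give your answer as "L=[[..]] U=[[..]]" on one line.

L=[[1,0,0,0],[0,1,0,0],[1,1,1,0],[-2,-1,0,1]] U=[[-1,-2,2,0],[0,2,-2,0],[0,0,2,2],[0,0,0,-1]]

  R1 -= 0·R0 → [0,2,-2,0]
  R2 -= 1·R0 → [0,2,0,2]
  R3 -= -2·R0 → [0,-2,2,-1]
  R2 -= 1·R1 → [0,0,2,2]
  R3 -= -1·R1 → [0,0,0,-1]
  R3 -= 0·R2 → [0,0,0,-1]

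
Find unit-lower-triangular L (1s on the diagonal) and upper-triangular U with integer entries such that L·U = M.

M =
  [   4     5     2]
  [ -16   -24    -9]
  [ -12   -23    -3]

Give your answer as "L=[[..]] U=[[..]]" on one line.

L=[[1,0,0],[-4,1,0],[-3,2,1]] U=[[4,5,2],[0,-4,-1],[0,0,5]]

  row1 -= -4·row0 → [0,-4,-1]
  row2 -= -3·row0 → [0,-8,3]
  row2 -= 2·row1 → [0,0,5]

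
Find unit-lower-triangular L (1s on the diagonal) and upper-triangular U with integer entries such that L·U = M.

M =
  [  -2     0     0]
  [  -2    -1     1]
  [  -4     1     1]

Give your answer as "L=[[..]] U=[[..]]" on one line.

L=[[1,0,0],[1,1,0],[2,-1,1]] U=[[-2,0,0],[0,-1,1],[0,0,2]]

  row1 -= 1·row0 → [0,-1,1]
  row2 -= 2·row0 → [0,1,1]
  row2 -= -1·row1 → [0,0,2]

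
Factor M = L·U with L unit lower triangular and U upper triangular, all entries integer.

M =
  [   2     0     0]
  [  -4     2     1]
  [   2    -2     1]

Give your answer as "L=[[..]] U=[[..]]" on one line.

L=[[1,0,0],[-2,1,0],[1,-1,1]] U=[[2,0,0],[0,2,1],[0,0,2]]

  row1 -= -2·row0 → [0,2,1]
  row2 -= 1·row0 → [0,-2,1]
  row2 -= -1·row1 → [0,0,2]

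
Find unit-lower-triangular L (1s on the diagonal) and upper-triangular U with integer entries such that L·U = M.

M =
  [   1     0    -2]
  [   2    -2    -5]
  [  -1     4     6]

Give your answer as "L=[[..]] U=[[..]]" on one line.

L=[[1,0,0],[2,1,0],[-1,-2,1]] U=[[1,0,-2],[0,-2,-1],[0,0,2]]

  R1 -= 2·R0 → [0,-2,-1]
  R2 -= -1·R0 → [0,4,4]
  R2 -= -2·R1 → [0,0,2]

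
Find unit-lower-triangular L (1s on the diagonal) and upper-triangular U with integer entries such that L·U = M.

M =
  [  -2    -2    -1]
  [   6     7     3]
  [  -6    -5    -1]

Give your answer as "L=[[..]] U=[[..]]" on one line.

  R1 -= -3·R0 → [0,1,0]
  R2 -= 3·R0 → [0,1,2]
  R2 -= 1·R1 → [0,0,2]

L=[[1,0,0],[-3,1,0],[3,1,1]] U=[[-2,-2,-1],[0,1,0],[0,0,2]]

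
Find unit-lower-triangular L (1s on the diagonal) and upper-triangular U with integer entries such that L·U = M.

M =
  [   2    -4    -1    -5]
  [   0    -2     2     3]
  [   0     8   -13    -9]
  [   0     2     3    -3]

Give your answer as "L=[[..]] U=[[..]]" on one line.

  r1 -= 0·r0 → [0,-2,2,3]
  r2 -= 0·r0 → [0,8,-13,-9]
  r3 -= 0·r0 → [0,2,3,-3]
  r2 -= -4·r1 → [0,0,-5,3]
  r3 -= -1·r1 → [0,0,5,0]
  r3 -= -1·r2 → [0,0,0,3]

L=[[1,0,0,0],[0,1,0,0],[0,-4,1,0],[0,-1,-1,1]] U=[[2,-4,-1,-5],[0,-2,2,3],[0,0,-5,3],[0,0,0,3]]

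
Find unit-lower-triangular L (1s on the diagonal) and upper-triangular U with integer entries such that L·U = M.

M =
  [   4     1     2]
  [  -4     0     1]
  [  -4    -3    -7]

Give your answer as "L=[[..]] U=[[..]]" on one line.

  r1 -= -1·r0 → [0,1,3]
  r2 -= -1·r0 → [0,-2,-5]
  r2 -= -2·r1 → [0,0,1]

L=[[1,0,0],[-1,1,0],[-1,-2,1]] U=[[4,1,2],[0,1,3],[0,0,1]]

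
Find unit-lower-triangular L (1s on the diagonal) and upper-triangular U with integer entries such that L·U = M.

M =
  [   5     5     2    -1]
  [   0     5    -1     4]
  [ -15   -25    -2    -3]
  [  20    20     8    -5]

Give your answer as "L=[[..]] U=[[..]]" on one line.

  R1 -= 0·R0 → [0,5,-1,4]
  R2 -= -3·R0 → [0,-10,4,-6]
  R3 -= 4·R0 → [0,0,0,-1]
  R2 -= -2·R1 → [0,0,2,2]
  R3 -= 0·R1 → [0,0,0,-1]
  R3 -= 0·R2 → [0,0,0,-1]

L=[[1,0,0,0],[0,1,0,0],[-3,-2,1,0],[4,0,0,1]] U=[[5,5,2,-1],[0,5,-1,4],[0,0,2,2],[0,0,0,-1]]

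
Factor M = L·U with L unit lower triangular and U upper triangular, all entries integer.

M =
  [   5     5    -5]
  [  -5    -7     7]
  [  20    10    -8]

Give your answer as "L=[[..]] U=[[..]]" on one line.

  row1 -= -1·row0 → [0,-2,2]
  row2 -= 4·row0 → [0,-10,12]
  row2 -= 5·row1 → [0,0,2]

L=[[1,0,0],[-1,1,0],[4,5,1]] U=[[5,5,-5],[0,-2,2],[0,0,2]]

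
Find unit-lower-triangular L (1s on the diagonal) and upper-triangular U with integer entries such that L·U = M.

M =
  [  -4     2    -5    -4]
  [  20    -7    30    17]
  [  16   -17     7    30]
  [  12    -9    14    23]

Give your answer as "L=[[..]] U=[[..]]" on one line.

L=[[1,0,0,0],[-5,1,0,0],[-4,-3,1,0],[-3,-1,2,1]] U=[[-4,2,-5,-4],[0,3,5,-3],[0,0,2,5],[0,0,0,-2]]

  r1 -= -5·r0 → [0,3,5,-3]
  r2 -= -4·r0 → [0,-9,-13,14]
  r3 -= -3·r0 → [0,-3,-1,11]
  r2 -= -3·r1 → [0,0,2,5]
  r3 -= -1·r1 → [0,0,4,8]
  r3 -= 2·r2 → [0,0,0,-2]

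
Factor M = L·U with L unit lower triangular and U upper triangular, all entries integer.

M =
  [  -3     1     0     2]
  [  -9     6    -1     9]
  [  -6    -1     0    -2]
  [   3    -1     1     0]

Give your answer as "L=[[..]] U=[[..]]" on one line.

  r1 -= 3·r0 → [0,3,-1,3]
  r2 -= 2·r0 → [0,-3,0,-6]
  r3 -= -1·r0 → [0,0,1,2]
  r2 -= -1·r1 → [0,0,-1,-3]
  r3 -= 0·r1 → [0,0,1,2]
  r3 -= -1·r2 → [0,0,0,-1]

L=[[1,0,0,0],[3,1,0,0],[2,-1,1,0],[-1,0,-1,1]] U=[[-3,1,0,2],[0,3,-1,3],[0,0,-1,-3],[0,0,0,-1]]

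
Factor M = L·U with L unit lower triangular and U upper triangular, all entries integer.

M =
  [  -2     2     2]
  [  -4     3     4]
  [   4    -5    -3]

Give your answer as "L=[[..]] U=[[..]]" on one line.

  row1 -= 2·row0 → [0,-1,0]
  row2 -= -2·row0 → [0,-1,1]
  row2 -= 1·row1 → [0,0,1]

L=[[1,0,0],[2,1,0],[-2,1,1]] U=[[-2,2,2],[0,-1,0],[0,0,1]]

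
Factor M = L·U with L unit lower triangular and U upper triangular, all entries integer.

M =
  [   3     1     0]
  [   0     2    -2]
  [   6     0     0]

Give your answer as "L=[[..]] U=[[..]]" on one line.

  R1 -= 0·R0 → [0,2,-2]
  R2 -= 2·R0 → [0,-2,0]
  R2 -= -1·R1 → [0,0,-2]

L=[[1,0,0],[0,1,0],[2,-1,1]] U=[[3,1,0],[0,2,-2],[0,0,-2]]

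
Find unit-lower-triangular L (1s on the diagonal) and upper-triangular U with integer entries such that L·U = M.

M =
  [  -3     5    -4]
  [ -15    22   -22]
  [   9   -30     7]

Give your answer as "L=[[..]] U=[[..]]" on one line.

  R1 -= 5·R0 → [0,-3,-2]
  R2 -= -3·R0 → [0,-15,-5]
  R2 -= 5·R1 → [0,0,5]

L=[[1,0,0],[5,1,0],[-3,5,1]] U=[[-3,5,-4],[0,-3,-2],[0,0,5]]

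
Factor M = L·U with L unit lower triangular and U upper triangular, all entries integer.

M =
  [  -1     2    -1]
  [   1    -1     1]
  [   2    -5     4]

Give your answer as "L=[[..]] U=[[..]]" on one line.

L=[[1,0,0],[-1,1,0],[-2,-1,1]] U=[[-1,2,-1],[0,1,0],[0,0,2]]

  row1 -= -1·row0 → [0,1,0]
  row2 -= -2·row0 → [0,-1,2]
  row2 -= -1·row1 → [0,0,2]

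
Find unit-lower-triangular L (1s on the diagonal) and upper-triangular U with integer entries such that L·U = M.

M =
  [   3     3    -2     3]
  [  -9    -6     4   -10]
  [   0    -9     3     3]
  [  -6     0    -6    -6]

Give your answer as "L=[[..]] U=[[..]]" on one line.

L=[[1,0,0,0],[-3,1,0,0],[0,-3,1,0],[-2,2,2,1]] U=[[3,3,-2,3],[0,3,-2,-1],[0,0,-3,0],[0,0,0,2]]

  r1 -= -3·r0 → [0,3,-2,-1]
  r2 -= 0·r0 → [0,-9,3,3]
  r3 -= -2·r0 → [0,6,-10,0]
  r2 -= -3·r1 → [0,0,-3,0]
  r3 -= 2·r1 → [0,0,-6,2]
  r3 -= 2·r2 → [0,0,0,2]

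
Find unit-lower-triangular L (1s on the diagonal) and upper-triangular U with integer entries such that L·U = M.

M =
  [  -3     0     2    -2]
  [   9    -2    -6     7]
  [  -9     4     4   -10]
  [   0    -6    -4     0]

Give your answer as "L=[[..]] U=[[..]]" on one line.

  row1 -= -3·row0 → [0,-2,0,1]
  row2 -= 3·row0 → [0,4,-2,-4]
  row3 -= 0·row0 → [0,-6,-4,0]
  row2 -= -2·row1 → [0,0,-2,-2]
  row3 -= 3·row1 → [0,0,-4,-3]
  row3 -= 2·row2 → [0,0,0,1]

L=[[1,0,0,0],[-3,1,0,0],[3,-2,1,0],[0,3,2,1]] U=[[-3,0,2,-2],[0,-2,0,1],[0,0,-2,-2],[0,0,0,1]]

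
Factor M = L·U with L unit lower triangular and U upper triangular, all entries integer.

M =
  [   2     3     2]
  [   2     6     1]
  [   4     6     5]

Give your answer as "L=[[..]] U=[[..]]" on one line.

L=[[1,0,0],[1,1,0],[2,0,1]] U=[[2,3,2],[0,3,-1],[0,0,1]]

  r1 -= 1·r0 → [0,3,-1]
  r2 -= 2·r0 → [0,0,1]
  r2 -= 0·r1 → [0,0,1]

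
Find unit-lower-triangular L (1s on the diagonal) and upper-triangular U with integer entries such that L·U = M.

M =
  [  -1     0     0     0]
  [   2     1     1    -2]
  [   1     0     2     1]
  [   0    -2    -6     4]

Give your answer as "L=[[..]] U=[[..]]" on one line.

L=[[1,0,0,0],[-2,1,0,0],[-1,0,1,0],[0,-2,-2,1]] U=[[-1,0,0,0],[0,1,1,-2],[0,0,2,1],[0,0,0,2]]

  R1 -= -2·R0 → [0,1,1,-2]
  R2 -= -1·R0 → [0,0,2,1]
  R3 -= 0·R0 → [0,-2,-6,4]
  R2 -= 0·R1 → [0,0,2,1]
  R3 -= -2·R1 → [0,0,-4,0]
  R3 -= -2·R2 → [0,0,0,2]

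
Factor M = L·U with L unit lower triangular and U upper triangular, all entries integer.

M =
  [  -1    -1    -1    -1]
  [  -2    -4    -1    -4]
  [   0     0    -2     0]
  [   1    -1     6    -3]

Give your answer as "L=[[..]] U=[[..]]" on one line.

  r1 -= 2·r0 → [0,-2,1,-2]
  r2 -= 0·r0 → [0,0,-2,0]
  r3 -= -1·r0 → [0,-2,5,-4]
  r2 -= 0·r1 → [0,0,-2,0]
  r3 -= 1·r1 → [0,0,4,-2]
  r3 -= -2·r2 → [0,0,0,-2]

L=[[1,0,0,0],[2,1,0,0],[0,0,1,0],[-1,1,-2,1]] U=[[-1,-1,-1,-1],[0,-2,1,-2],[0,0,-2,0],[0,0,0,-2]]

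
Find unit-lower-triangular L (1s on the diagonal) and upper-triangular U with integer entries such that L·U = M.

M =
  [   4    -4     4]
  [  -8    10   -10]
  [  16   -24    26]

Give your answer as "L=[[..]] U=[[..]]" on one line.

L=[[1,0,0],[-2,1,0],[4,-4,1]] U=[[4,-4,4],[0,2,-2],[0,0,2]]

  R1 -= -2·R0 → [0,2,-2]
  R2 -= 4·R0 → [0,-8,10]
  R2 -= -4·R1 → [0,0,2]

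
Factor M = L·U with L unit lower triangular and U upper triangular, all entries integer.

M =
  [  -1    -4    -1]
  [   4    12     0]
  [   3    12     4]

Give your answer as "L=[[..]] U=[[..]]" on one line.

  r1 -= -4·r0 → [0,-4,-4]
  r2 -= -3·r0 → [0,0,1]
  r2 -= 0·r1 → [0,0,1]

L=[[1,0,0],[-4,1,0],[-3,0,1]] U=[[-1,-4,-1],[0,-4,-4],[0,0,1]]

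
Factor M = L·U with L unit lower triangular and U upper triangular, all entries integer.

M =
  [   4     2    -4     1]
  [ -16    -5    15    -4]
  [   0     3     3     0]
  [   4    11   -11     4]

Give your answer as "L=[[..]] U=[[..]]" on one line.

L=[[1,0,0,0],[-4,1,0,0],[0,1,1,0],[1,3,-1,1]] U=[[4,2,-4,1],[0,3,-1,0],[0,0,4,0],[0,0,0,3]]

  row1 -= -4·row0 → [0,3,-1,0]
  row2 -= 0·row0 → [0,3,3,0]
  row3 -= 1·row0 → [0,9,-7,3]
  row2 -= 1·row1 → [0,0,4,0]
  row3 -= 3·row1 → [0,0,-4,3]
  row3 -= -1·row2 → [0,0,0,3]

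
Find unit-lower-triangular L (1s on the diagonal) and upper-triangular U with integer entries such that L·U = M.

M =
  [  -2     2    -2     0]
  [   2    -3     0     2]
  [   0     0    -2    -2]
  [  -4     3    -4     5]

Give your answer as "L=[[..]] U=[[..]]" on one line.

  row1 -= -1·row0 → [0,-1,-2,2]
  row2 -= 0·row0 → [0,0,-2,-2]
  row3 -= 2·row0 → [0,-1,0,5]
  row2 -= 0·row1 → [0,0,-2,-2]
  row3 -= 1·row1 → [0,0,2,3]
  row3 -= -1·row2 → [0,0,0,1]

L=[[1,0,0,0],[-1,1,0,0],[0,0,1,0],[2,1,-1,1]] U=[[-2,2,-2,0],[0,-1,-2,2],[0,0,-2,-2],[0,0,0,1]]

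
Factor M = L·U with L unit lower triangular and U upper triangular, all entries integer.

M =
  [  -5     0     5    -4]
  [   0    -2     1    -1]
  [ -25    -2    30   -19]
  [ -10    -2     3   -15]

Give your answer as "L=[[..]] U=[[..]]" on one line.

  r1 -= 0·r0 → [0,-2,1,-1]
  r2 -= 5·r0 → [0,-2,5,1]
  r3 -= 2·r0 → [0,-2,-7,-7]
  r2 -= 1·r1 → [0,0,4,2]
  r3 -= 1·r1 → [0,0,-8,-6]
  r3 -= -2·r2 → [0,0,0,-2]

L=[[1,0,0,0],[0,1,0,0],[5,1,1,0],[2,1,-2,1]] U=[[-5,0,5,-4],[0,-2,1,-1],[0,0,4,2],[0,0,0,-2]]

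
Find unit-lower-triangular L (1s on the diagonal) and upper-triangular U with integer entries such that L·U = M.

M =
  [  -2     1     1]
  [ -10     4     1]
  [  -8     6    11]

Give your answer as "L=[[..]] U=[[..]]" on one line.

  r1 -= 5·r0 → [0,-1,-4]
  r2 -= 4·r0 → [0,2,7]
  r2 -= -2·r1 → [0,0,-1]

L=[[1,0,0],[5,1,0],[4,-2,1]] U=[[-2,1,1],[0,-1,-4],[0,0,-1]]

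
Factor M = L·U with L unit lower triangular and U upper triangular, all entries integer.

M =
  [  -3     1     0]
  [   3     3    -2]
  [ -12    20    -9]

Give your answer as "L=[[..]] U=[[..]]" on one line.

L=[[1,0,0],[-1,1,0],[4,4,1]] U=[[-3,1,0],[0,4,-2],[0,0,-1]]

  R1 -= -1·R0 → [0,4,-2]
  R2 -= 4·R0 → [0,16,-9]
  R2 -= 4·R1 → [0,0,-1]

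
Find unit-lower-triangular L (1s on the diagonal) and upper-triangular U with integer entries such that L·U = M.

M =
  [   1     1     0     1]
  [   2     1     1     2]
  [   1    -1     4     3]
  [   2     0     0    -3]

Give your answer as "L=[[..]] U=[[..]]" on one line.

L=[[1,0,0,0],[2,1,0,0],[1,2,1,0],[2,2,-1,1]] U=[[1,1,0,1],[0,-1,1,0],[0,0,2,2],[0,0,0,-3]]

  R1 -= 2·R0 → [0,-1,1,0]
  R2 -= 1·R0 → [0,-2,4,2]
  R3 -= 2·R0 → [0,-2,0,-5]
  R2 -= 2·R1 → [0,0,2,2]
  R3 -= 2·R1 → [0,0,-2,-5]
  R3 -= -1·R2 → [0,0,0,-3]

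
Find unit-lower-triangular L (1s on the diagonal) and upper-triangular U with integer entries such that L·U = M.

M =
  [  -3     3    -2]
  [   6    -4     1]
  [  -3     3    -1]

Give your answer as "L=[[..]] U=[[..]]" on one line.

L=[[1,0,0],[-2,1,0],[1,0,1]] U=[[-3,3,-2],[0,2,-3],[0,0,1]]

  r1 -= -2·r0 → [0,2,-3]
  r2 -= 1·r0 → [0,0,1]
  r2 -= 0·r1 → [0,0,1]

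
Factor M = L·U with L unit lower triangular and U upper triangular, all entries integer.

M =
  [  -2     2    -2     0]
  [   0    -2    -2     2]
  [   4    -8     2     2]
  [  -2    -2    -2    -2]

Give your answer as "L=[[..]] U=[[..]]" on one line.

  row1 -= 0·row0 → [0,-2,-2,2]
  row2 -= -2·row0 → [0,-4,-2,2]
  row3 -= 1·row0 → [0,-4,0,-2]
  row2 -= 2·row1 → [0,0,2,-2]
  row3 -= 2·row1 → [0,0,4,-6]
  row3 -= 2·row2 → [0,0,0,-2]

L=[[1,0,0,0],[0,1,0,0],[-2,2,1,0],[1,2,2,1]] U=[[-2,2,-2,0],[0,-2,-2,2],[0,0,2,-2],[0,0,0,-2]]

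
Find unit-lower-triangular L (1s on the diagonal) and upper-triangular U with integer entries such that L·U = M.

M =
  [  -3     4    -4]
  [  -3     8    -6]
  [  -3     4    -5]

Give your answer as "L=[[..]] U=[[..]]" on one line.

  row1 -= 1·row0 → [0,4,-2]
  row2 -= 1·row0 → [0,0,-1]
  row2 -= 0·row1 → [0,0,-1]

L=[[1,0,0],[1,1,0],[1,0,1]] U=[[-3,4,-4],[0,4,-2],[0,0,-1]]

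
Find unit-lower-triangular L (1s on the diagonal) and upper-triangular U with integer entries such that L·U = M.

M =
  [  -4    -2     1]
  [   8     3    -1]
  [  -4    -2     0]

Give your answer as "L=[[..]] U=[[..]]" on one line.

  row1 -= -2·row0 → [0,-1,1]
  row2 -= 1·row0 → [0,0,-1]
  row2 -= 0·row1 → [0,0,-1]

L=[[1,0,0],[-2,1,0],[1,0,1]] U=[[-4,-2,1],[0,-1,1],[0,0,-1]]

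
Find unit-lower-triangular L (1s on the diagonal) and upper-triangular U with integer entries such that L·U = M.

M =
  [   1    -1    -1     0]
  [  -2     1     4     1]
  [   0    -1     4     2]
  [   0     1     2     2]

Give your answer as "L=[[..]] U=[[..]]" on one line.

  r1 -= -2·r0 → [0,-1,2,1]
  r2 -= 0·r0 → [0,-1,4,2]
  r3 -= 0·r0 → [0,1,2,2]
  r2 -= 1·r1 → [0,0,2,1]
  r3 -= -1·r1 → [0,0,4,3]
  r3 -= 2·r2 → [0,0,0,1]

L=[[1,0,0,0],[-2,1,0,0],[0,1,1,0],[0,-1,2,1]] U=[[1,-1,-1,0],[0,-1,2,1],[0,0,2,1],[0,0,0,1]]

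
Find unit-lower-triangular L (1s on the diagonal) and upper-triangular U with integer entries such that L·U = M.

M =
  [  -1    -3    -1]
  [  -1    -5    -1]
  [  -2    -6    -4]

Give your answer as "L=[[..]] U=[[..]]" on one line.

  row1 -= 1·row0 → [0,-2,0]
  row2 -= 2·row0 → [0,0,-2]
  row2 -= 0·row1 → [0,0,-2]

L=[[1,0,0],[1,1,0],[2,0,1]] U=[[-1,-3,-1],[0,-2,0],[0,0,-2]]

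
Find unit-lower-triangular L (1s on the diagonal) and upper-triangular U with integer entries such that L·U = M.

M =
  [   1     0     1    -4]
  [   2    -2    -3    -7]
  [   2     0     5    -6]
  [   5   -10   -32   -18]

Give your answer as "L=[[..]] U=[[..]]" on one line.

L=[[1,0,0,0],[2,1,0,0],[2,0,1,0],[5,5,-4,1]] U=[[1,0,1,-4],[0,-2,-5,1],[0,0,3,2],[0,0,0,5]]

  r1 -= 2·r0 → [0,-2,-5,1]
  r2 -= 2·r0 → [0,0,3,2]
  r3 -= 5·r0 → [0,-10,-37,2]
  r2 -= 0·r1 → [0,0,3,2]
  r3 -= 5·r1 → [0,0,-12,-3]
  r3 -= -4·r2 → [0,0,0,5]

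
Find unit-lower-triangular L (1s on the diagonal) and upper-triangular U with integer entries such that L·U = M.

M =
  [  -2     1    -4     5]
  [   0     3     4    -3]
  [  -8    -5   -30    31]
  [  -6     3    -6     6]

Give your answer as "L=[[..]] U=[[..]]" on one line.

L=[[1,0,0,0],[0,1,0,0],[4,-3,1,0],[3,0,-3,1]] U=[[-2,1,-4,5],[0,3,4,-3],[0,0,-2,2],[0,0,0,-3]]

  R1 -= 0·R0 → [0,3,4,-3]
  R2 -= 4·R0 → [0,-9,-14,11]
  R3 -= 3·R0 → [0,0,6,-9]
  R2 -= -3·R1 → [0,0,-2,2]
  R3 -= 0·R1 → [0,0,6,-9]
  R3 -= -3·R2 → [0,0,0,-3]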